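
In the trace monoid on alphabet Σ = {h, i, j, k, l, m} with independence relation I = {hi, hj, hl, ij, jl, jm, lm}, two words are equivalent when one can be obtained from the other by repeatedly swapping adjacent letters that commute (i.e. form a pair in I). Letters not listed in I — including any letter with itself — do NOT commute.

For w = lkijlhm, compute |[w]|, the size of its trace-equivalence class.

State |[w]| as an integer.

25

#0=l has no predecessor
#1=k depends on [0:l]
#2=i depends on [1:k]
#3=j depends on [1:k]
#4=l depends on [2:i]
#5=h depends on [1:k]
#6=m depends on [2:i, 5:h]
sources: [0:l]
N(rest) = Σ N(rest − s) over sources s of rest; N(one piece) = 1:
  size 1 → [3]=1  [4]=1  [6]=1
  size 2 → [3,4]=2  [3,6]=2  [4,6]=2  [5,6]=1
  size 3 → [2,4,6]=2  [3,4,6]=6  [3,5,6]=3  [4,5,6]=3
  size 4 → [2,3,4,6]=8  [2,4,5,6]=5  [3,4,5,6]=12
  size 5 → [2,3,4,5,6]=25
  first=0(l) contributes 25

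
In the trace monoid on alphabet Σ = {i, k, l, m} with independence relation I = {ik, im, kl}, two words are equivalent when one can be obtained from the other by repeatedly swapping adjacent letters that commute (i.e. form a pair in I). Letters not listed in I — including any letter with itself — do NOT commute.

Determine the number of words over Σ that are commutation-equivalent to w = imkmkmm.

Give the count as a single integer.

drop 0:i onto floor
drop 1:m onto floor
drop 2:k onto {1:m}
drop 3:m onto {2:k}
drop 4:k onto {3:m}
drop 5:m onto {4:k}
drop 6:m onto {5:m}
ground layer = {0:i, 1:m}
drop-orders for the pieces not yet dropped (sum over which currently-grounded one goes next):
  1 to go: {0} 1  {6} 1
  2 to go: {0,6} 2  {5,6} 1
  3 to go: {0,5,6} 3  {4,5,6} 1
  4 to go: {0,4,5,6} 4  {3,4,5,6} 1
  5 to go: {0,3,4,5,6} 5  {2,3,4,5,6} 1
  if 0:i drops first: 1 orders
  if 1:m drops first: 6 orders
heap linearizations: 7

7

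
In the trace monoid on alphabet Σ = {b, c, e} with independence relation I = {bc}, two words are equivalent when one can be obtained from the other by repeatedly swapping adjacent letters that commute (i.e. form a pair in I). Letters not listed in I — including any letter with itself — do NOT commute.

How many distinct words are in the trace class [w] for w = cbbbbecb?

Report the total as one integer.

0(c) covers ∅
1(b) covers ∅
2(b) covers 1:b
3(b) covers 2:b
4(b) covers 3:b
5(e) covers 0:c, 4:b
6(c) covers 5:e
7(b) covers 5:e
floor of heap: 0:c, 1:b
completions by unplaced set U, small U first (add the entries for U minus each lowest piece of U):
  |U|=1: {6}:1  {7}:1
  |U|=2: {6,7}:2
  |U|=3: {5,6,7}:2
  |U|=4: {0,5,6,7}:2  {4,5,6,7}:2
  |U|=5: {0,4,5,6,7}:4  {3,4,5,6,7}:2
  |U|=6: {0,3,4,5,6,7}:6  {2,3,4,5,6,7}:2
  start at 0(c): 2
  start at 1(b): 8
sum over floor = 10

10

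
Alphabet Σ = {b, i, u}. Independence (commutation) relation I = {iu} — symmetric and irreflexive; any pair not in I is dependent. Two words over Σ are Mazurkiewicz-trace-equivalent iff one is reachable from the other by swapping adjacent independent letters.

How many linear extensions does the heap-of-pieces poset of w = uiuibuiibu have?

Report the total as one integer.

drop 0:u onto floor
drop 1:i onto floor
drop 2:u onto {0:u}
drop 3:i onto {1:i}
drop 4:b onto {2:u, 3:i}
drop 5:u onto {4:b}
drop 6:i onto {4:b}
drop 7:i onto {6:i}
drop 8:b onto {5:u, 7:i}
drop 9:u onto {8:b}
ground layer = {0:u, 1:i}
drop-orders for the pieces not yet dropped (sum over which currently-grounded one goes next):
  1 to go: {9} 1
  2 to go: {8,9} 1
  3 to go: {5,8,9} 1  {7,8,9} 1
  4 to go: {5,7,8,9} 2  {6,7,8,9} 1
  5 to go: {5,6,7,8,9} 3
  6 to go: {4,5,6,7,8,9} 3
  7 to go: {2,4,5,6,7,8,9} 3  {3,4,5,6,7,8,9} 3
  8 to go: {0,2,4,5,6,7,8,9} 3  {1,3,4,5,6,7,8,9} 3  {2,3,4,5,6,7,8,9} 6
  if 0:u drops first: 9 orders
  if 1:i drops first: 9 orders
heap linearizations: 18

18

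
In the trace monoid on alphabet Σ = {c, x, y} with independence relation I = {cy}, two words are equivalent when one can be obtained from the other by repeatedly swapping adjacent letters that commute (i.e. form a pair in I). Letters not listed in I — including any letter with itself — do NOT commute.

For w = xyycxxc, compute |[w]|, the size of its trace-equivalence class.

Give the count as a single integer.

3

drop 0:x onto floor
drop 1:y onto {0:x}
drop 2:y onto {1:y}
drop 3:c onto {0:x}
drop 4:x onto {2:y, 3:c}
drop 5:x onto {4:x}
drop 6:c onto {5:x}
ground layer = {0:x}
drop-orders for the pieces not yet dropped (sum over which currently-grounded one goes next):
  1 to go: {6} 1
  2 to go: {5,6} 1
  3 to go: {4,5,6} 1
  4 to go: {2,4,5,6} 1  {3,4,5,6} 1
  5 to go: {1,2,4,5,6} 1  {2,3,4,5,6} 2
  if 0:x drops first: 3 orders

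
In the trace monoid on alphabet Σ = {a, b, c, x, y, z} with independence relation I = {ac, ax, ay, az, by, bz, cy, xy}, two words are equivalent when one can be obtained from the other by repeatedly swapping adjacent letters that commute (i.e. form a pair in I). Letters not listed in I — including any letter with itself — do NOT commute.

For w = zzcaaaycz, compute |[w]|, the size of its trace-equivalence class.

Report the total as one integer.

252

0(z) covers ∅
1(z) covers 0:z
2(c) covers 1:z
3(a) covers ∅
4(a) covers 3:a
5(a) covers 4:a
6(y) covers 1:z
7(c) covers 2:c
8(z) covers 6:y, 7:c
floor of heap: 0:z, 3:a
completions by unplaced set U, small U first (add the entries for U minus each lowest piece of U):
  |U|=1: {5}:1  {8}:1
  |U|=2: {4,5}:1  {5,8}:2  {6,8}:1  {7,8}:1
  |U|=3: {2,7,8}:1  {3,4,5}:1  {4,5,8}:3  {5,6,8}:3  {5,7,8}:3  {6,7,8}:2
  |U|=4: {2,5,7,8}:4  {2,6,7,8}:3  {3,4,5,8}:4  {4,5,6,8}:6  {4,5,7,8}:6  {5,6,7,8}:8
  |U|=5: {1,2,6,7,8}:3  {2,4,5,7,8}:10  {2,5,6,7,8}:15  {3,4,5,6,8}:10  {3,4,5,7,8}:10  {4,5,6,7,8}:20
  |U|=6: {0,1,2,6,7,8}:3  {1,2,5,6,7,8}:18  {2,3,4,5,7,8}:20  {2,4,5,6,7,8}:45  {3,4,5,6,7,8}:40
  |U|=7: {0,1,2,5,6,7,8}:21  {1,2,4,5,6,7,8}:63  {2,3,4,5,6,7,8}:105
  start at 0(z): 168
  start at 3(a): 84
sum over floor = 252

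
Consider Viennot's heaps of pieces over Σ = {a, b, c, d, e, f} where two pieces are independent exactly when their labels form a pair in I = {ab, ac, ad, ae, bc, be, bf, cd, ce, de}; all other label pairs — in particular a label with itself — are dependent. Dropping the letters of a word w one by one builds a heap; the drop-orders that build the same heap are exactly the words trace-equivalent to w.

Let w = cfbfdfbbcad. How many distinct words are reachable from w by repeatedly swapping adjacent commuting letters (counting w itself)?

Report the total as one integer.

#0=c has no predecessor
#1=f depends on [0:c]
#2=b has no predecessor
#3=f depends on [1:f]
#4=d depends on [2:b, 3:f]
#5=f depends on [4:d]
#6=b depends on [4:d]
#7=b depends on [6:b]
#8=c depends on [5:f]
#9=a depends on [5:f]
#10=d depends on [5:f, 7:b]
sources: [0:c, 2:b]
N(rest) = Σ N(rest − s) over sources s of rest; N(one piece) = 1:
  size 1 → [8]=1  [9]=1  [10]=1
  size 2 → [7,10]=1  [8,9]=2  [8,10]=2  [9,10]=2
  size 3 → [6,7,10]=1  [7,8,10]=3  [7,9,10]=3  [8,9,10]=6
  size 4 → [5,8,9,10]=6  [6,7,8,10]=4  [6,7,9,10]=4  [7,8,9,10]=12
  size 5 → [5,7,8,9,10]=18  [6,7,8,9,10]=20
  size 6 → [5,6,7,8,9,10]=38
  size 7 → [4,5,6,7,8,9,10]=38
  size 8 → [2,4,5,6,7,8,9,10]=38  [3,4,5,6,7,8,9,10]=38
  size 9 → [1,3,4,5,6,7,8,9,10]=38  [2,3,4,5,6,7,8,9,10]=76
  first=0(c) contributes 114
  first=2(b) contributes 38
|[w]| = 152

152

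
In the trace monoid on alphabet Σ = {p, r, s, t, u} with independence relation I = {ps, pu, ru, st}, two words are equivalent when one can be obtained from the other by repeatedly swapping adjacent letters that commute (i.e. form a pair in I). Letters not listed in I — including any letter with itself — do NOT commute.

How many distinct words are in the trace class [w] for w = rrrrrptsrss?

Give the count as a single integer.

3

0(r) covers ∅
1(r) covers 0:r
2(r) covers 1:r
3(r) covers 2:r
4(r) covers 3:r
5(p) covers 4:r
6(t) covers 5:p
7(s) covers 4:r
8(r) covers 6:t, 7:s
9(s) covers 8:r
10(s) covers 9:s
floor of heap: 0:r
completions by unplaced set U, small U first (add the entries for U minus each lowest piece of U):
  |U|=1: {10}:1
  |U|=2: {9,10}:1
  |U|=3: {8,9,10}:1
  |U|=4: {6,8,9,10}:1  {7,8,9,10}:1
  |U|=5: {5,6,8,9,10}:1  {6,7,8,9,10}:2
  |U|=6: {5,6,7,8,9,10}:3
  |U|=7: {4,5,6,7,8,9,10}:3
  |U|=8: {3,4,5,6,7,8,9,10}:3
  |U|=9: {2,3,4,5,6,7,8,9,10}:3
  start at 0(r): 3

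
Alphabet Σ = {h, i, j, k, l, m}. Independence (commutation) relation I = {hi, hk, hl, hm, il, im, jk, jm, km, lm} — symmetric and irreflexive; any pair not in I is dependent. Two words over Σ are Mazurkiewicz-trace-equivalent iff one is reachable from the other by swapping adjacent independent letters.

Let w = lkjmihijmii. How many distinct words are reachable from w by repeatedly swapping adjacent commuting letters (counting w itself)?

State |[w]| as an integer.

385

piece 0:l — minimal
piece 1:k rests on {0:l}
piece 2:j rests on {0:l}
piece 3:m — minimal
piece 4:i rests on {1:k, 2:j}
piece 5:h rests on {2:j}
piece 6:i rests on {4:i}
piece 7:j rests on {5:h, 6:i}
piece 8:m rests on {3:m}
piece 9:i rests on {7:j}
piece 10:i rests on {9:i}
minimal pieces: {0:l, 3:m}
ways to finish when only these pieces remain (= sum over removing one remaining piece with nothing left below it):
  1 left: {8}→1  {10}→1
  2 left: {3,8}→1  {8,10}→2  {9,10}→1
  3 left: {3,8,10}→3  {7,9,10}→1  {8,9,10}→3
  4 left: {3,8,9,10}→6  {5,7,9,10}→1  {6,7,9,10}→1  {7,8,9,10}→4
  5 left: {3,7,8,9,10}→10  {4,6,7,9,10}→1  {5,6,7,9,10}→2  {5,7,8,9,10}→5  {6,7,8,9,10}→5
  6 left: {1,4,6,7,9,10}→1  {3,5,7,8,9,10}→15  {3,6,7,8,9,10}→15  {4,5,6,7,9,10}→3  {4,6,7,8,9,10}→6  {5,6,7,8,9,10}→12
  7 left: {1,4,5,6,7,9,10}→4  {1,4,6,7,8,9,10}→7  {2,4,5,6,7,9,10}→3  {3,4,6,7,8,9,10}→21  {3,5,6,7,8,9,10}→42  {4,5,6,7,8,9,10}→21
  8 left: {1,2,4,5,6,7,9,10}→7  {1,3,4,6,7,8,9,10}→28  {1,4,5,6,7,8,9,10}→32  {2,4,5,6,7,8,9,10}→24  {3,4,5,6,7,8,9,10}→84
  9 left: {0,1,2,4,5,6,7,9,10}→7  {1,2,4,5,6,7,8,9,10}→63  {1,3,4,5,6,7,8,9,10}→144  {2,3,4,5,6,7,8,9,10}→108
  placing 0:l first → 315 extensions
  placing 3:m first → 70 extensions
total linear extensions = 385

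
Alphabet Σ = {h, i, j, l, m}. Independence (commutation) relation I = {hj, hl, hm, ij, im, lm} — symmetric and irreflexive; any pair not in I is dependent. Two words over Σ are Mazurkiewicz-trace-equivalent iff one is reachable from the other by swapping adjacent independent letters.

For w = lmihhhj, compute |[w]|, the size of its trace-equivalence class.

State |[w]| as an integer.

piece 0:l — minimal
piece 1:m — minimal
piece 2:i rests on {0:l}
piece 3:h rests on {2:i}
piece 4:h rests on {3:h}
piece 5:h rests on {4:h}
piece 6:j rests on {0:l, 1:m}
minimal pieces: {0:l, 1:m}
ways to finish when only these pieces remain (= sum over removing one remaining piece with nothing left below it):
  1 left: {5}→1  {6}→1
  2 left: {1,6}→1  {4,5}→1  {5,6}→2
  3 left: {1,5,6}→3  {3,4,5}→1  {4,5,6}→3
  4 left: {1,4,5,6}→6  {2,3,4,5}→1  {3,4,5,6}→4
  5 left: {1,3,4,5,6}→10  {2,3,4,5,6}→5
  placing 0:l first → 15 extensions
  placing 1:m first → 5 extensions
total linear extensions = 20

20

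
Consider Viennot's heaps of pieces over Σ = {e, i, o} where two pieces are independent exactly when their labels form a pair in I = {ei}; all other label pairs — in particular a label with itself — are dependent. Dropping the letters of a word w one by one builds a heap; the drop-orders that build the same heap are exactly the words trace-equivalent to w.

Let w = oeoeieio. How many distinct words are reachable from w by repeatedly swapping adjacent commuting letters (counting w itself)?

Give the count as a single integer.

6

piece 0:o — minimal
piece 1:e rests on {0:o}
piece 2:o rests on {1:e}
piece 3:e rests on {2:o}
piece 4:i rests on {2:o}
piece 5:e rests on {3:e}
piece 6:i rests on {4:i}
piece 7:o rests on {5:e, 6:i}
minimal pieces: {0:o}
ways to finish when only these pieces remain (= sum over removing one remaining piece with nothing left below it):
  1 left: {7}→1
  2 left: {5,7}→1  {6,7}→1
  3 left: {3,5,7}→1  {4,6,7}→1  {5,6,7}→2
  4 left: {3,5,6,7}→3  {4,5,6,7}→3
  5 left: {3,4,5,6,7}→6
  6 left: {2,3,4,5,6,7}→6
  placing 0:o first → 6 extensions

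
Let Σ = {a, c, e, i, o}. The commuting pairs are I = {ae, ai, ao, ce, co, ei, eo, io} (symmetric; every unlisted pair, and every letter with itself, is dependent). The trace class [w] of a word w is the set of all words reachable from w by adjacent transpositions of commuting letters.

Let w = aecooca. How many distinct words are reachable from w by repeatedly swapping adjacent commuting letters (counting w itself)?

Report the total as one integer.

#0=a has no predecessor
#1=e has no predecessor
#2=c depends on [0:a]
#3=o has no predecessor
#4=o depends on [3:o]
#5=c depends on [2:c]
#6=a depends on [5:c]
sources: [0:a, 1:e, 3:o]
N(rest) = Σ N(rest − s) over sources s of rest; N(one piece) = 1:
  size 1 → [1]=1  [4]=1  [6]=1
  size 2 → [1,4]=2  [1,6]=2  [3,4]=1  [4,6]=2  [5,6]=1
  size 3 → [1,3,4]=3  [1,4,6]=6  [1,5,6]=3  [2,5,6]=1  [3,4,6]=3  [4,5,6]=3
  size 4 → [0,2,5,6]=1  [1,2,5,6]=4  [1,3,4,6]=12  [1,4,5,6]=12  [2,4,5,6]=4  [3,4,5,6]=6
  size 5 → [0,1,2,5,6]=5  [0,2,4,5,6]=5  [1,2,4,5,6]=20  [1,3,4,5,6]=30  [2,3,4,5,6]=10
  first=0(a) contributes 60
  first=1(e) contributes 15
  first=3(o) contributes 30
|[w]| = 105

105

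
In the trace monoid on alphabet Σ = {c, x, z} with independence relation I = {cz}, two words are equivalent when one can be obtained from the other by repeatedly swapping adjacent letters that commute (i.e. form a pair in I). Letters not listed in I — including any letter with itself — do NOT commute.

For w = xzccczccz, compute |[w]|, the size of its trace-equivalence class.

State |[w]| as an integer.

piece 0:x — minimal
piece 1:z rests on {0:x}
piece 2:c rests on {0:x}
piece 3:c rests on {2:c}
piece 4:c rests on {3:c}
piece 5:z rests on {1:z}
piece 6:c rests on {4:c}
piece 7:c rests on {6:c}
piece 8:z rests on {5:z}
minimal pieces: {0:x}
ways to finish when only these pieces remain (= sum over removing one remaining piece with nothing left below it):
  1 left: {7}→1  {8}→1
  2 left: {5,8}→1  {6,7}→1  {7,8}→2
  3 left: {1,5,8}→1  {4,6,7}→1  {5,7,8}→3  {6,7,8}→3
  4 left: {1,5,7,8}→4  {3,4,6,7}→1  {4,6,7,8}→4  {5,6,7,8}→6
  5 left: {1,5,6,7,8}→10  {2,3,4,6,7}→1  {3,4,6,7,8}→5  {4,5,6,7,8}→10
  6 left: {1,4,5,6,7,8}→20  {2,3,4,6,7,8}→6  {3,4,5,6,7,8}→15
  7 left: {1,3,4,5,6,7,8}→35  {2,3,4,5,6,7,8}→21
  placing 0:x first → 56 extensions

56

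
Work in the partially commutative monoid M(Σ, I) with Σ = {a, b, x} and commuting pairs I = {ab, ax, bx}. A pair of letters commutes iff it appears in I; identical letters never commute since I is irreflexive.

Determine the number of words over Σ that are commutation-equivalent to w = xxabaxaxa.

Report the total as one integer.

630

0(x) covers ∅
1(x) covers 0:x
2(a) covers ∅
3(b) covers ∅
4(a) covers 2:a
5(x) covers 1:x
6(a) covers 4:a
7(x) covers 5:x
8(a) covers 6:a
floor of heap: 0:x, 2:a, 3:b
completions by unplaced set U, small U first (add the entries for U minus each lowest piece of U):
  |U|=1: {3}:1  {7}:1  {8}:1
  |U|=2: {3,7}:2  {3,8}:2  {5,7}:1  {6,8}:1  {7,8}:2
  |U|=3: {1,5,7}:1  {3,5,7}:3  {3,6,8}:3  {3,7,8}:6  {4,6,8}:1  {5,7,8}:3  {6,7,8}:3
  |U|=4: {0,1,5,7}:1  {1,3,5,7}:4  {1,5,7,8}:4  {2,4,6,8}:1  {3,4,6,8}:4  {3,5,7,8}:12  {3,6,7,8}:12  {4,6,7,8}:4  {5,6,7,8}:6
  |U|=5: {0,1,3,5,7}:5  {0,1,5,7,8}:5  {1,3,5,7,8}:20  {1,5,6,7,8}:10  {2,3,4,6,8}:5  {2,4,6,7,8}:5  {3,4,6,7,8}:20  {3,5,6,7,8}:30  {4,5,6,7,8}:10
  |U|=6: {0,1,3,5,7,8}:30  {0,1,5,6,7,8}:15  {1,3,5,6,7,8}:60  {1,4,5,6,7,8}:20  {2,3,4,6,7,8}:30  {2,4,5,6,7,8}:15  {3,4,5,6,7,8}:60
  |U|=7: {0,1,3,5,6,7,8}:105  {0,1,4,5,6,7,8}:35  {1,2,4,5,6,7,8}:35  {1,3,4,5,6,7,8}:140  {2,3,4,5,6,7,8}:105
  start at 0(x): 280
  start at 2(a): 280
  start at 3(b): 70
sum over floor = 630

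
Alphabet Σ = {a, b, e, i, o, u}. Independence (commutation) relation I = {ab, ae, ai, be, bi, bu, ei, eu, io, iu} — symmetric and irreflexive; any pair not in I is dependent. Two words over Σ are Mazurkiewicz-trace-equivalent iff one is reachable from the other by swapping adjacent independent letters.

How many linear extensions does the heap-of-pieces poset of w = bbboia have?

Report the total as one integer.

6

0(b) covers ∅
1(b) covers 0:b
2(b) covers 1:b
3(o) covers 2:b
4(i) covers ∅
5(a) covers 3:o
floor of heap: 0:b, 4:i
completions by unplaced set U, small U first (add the entries for U minus each lowest piece of U):
  |U|=1: {4}:1  {5}:1
  |U|=2: {3,5}:1  {4,5}:2
  |U|=3: {2,3,5}:1  {3,4,5}:3
  |U|=4: {1,2,3,5}:1  {2,3,4,5}:4
  start at 0(b): 5
  start at 4(i): 1
sum over floor = 6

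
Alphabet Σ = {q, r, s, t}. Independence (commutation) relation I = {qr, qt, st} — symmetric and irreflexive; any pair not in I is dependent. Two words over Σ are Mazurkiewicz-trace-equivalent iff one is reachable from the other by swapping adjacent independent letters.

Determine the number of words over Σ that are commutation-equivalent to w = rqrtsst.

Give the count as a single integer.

drop 0:r onto floor
drop 1:q onto floor
drop 2:r onto {0:r}
drop 3:t onto {2:r}
drop 4:s onto {1:q, 2:r}
drop 5:s onto {4:s}
drop 6:t onto {3:t}
ground layer = {0:r, 1:q}
drop-orders for the pieces not yet dropped (sum over which currently-grounded one goes next):
  1 to go: {5} 1  {6} 1
  2 to go: {3,6} 1  {4,5} 1  {5,6} 2
  3 to go: {1,4,5} 1  {3,5,6} 3  {4,5,6} 3
  4 to go: {1,4,5,6} 4  {3,4,5,6} 6
  5 to go: {1,3,4,5,6} 10  {2,3,4,5,6} 6
  if 0:r drops first: 16 orders
  if 1:q drops first: 6 orders
heap linearizations: 22

22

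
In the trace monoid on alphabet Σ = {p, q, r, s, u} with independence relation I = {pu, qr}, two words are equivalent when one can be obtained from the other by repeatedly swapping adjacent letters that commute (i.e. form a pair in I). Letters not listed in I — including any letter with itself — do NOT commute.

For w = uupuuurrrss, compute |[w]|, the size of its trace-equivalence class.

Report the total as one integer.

0(u) covers ∅
1(u) covers 0:u
2(p) covers ∅
3(u) covers 1:u
4(u) covers 3:u
5(u) covers 4:u
6(r) covers 2:p, 5:u
7(r) covers 6:r
8(r) covers 7:r
9(s) covers 8:r
10(s) covers 9:s
floor of heap: 0:u, 2:p
completions by unplaced set U, small U first (add the entries for U minus each lowest piece of U):
  |U|=1: {10}:1
  |U|=2: {9,10}:1
  |U|=3: {8,9,10}:1
  |U|=4: {7,8,9,10}:1
  |U|=5: {6,7,8,9,10}:1
  |U|=6: {2,6,7,8,9,10}:1  {5,6,7,8,9,10}:1
  |U|=7: {2,5,6,7,8,9,10}:2  {4,5,6,7,8,9,10}:1
  |U|=8: {2,4,5,6,7,8,9,10}:3  {3,4,5,6,7,8,9,10}:1
  |U|=9: {1,3,4,5,6,7,8,9,10}:1  {2,3,4,5,6,7,8,9,10}:4
  start at 0(u): 5
  start at 2(p): 1
sum over floor = 6

6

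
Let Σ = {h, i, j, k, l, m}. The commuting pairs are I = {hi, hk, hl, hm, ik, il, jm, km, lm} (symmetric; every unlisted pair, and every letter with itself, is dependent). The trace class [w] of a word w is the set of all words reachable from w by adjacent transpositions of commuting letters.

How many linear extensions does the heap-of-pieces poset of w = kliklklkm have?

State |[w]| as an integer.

36

piece 0:k — minimal
piece 1:l rests on {0:k}
piece 2:i — minimal
piece 3:k rests on {1:l}
piece 4:l rests on {3:k}
piece 5:k rests on {4:l}
piece 6:l rests on {5:k}
piece 7:k rests on {6:l}
piece 8:m rests on {2:i}
minimal pieces: {0:k, 2:i}
ways to finish when only these pieces remain (= sum over removing one remaining piece with nothing left below it):
  1 left: {7}→1  {8}→1
  2 left: {2,8}→1  {6,7}→1  {7,8}→2
  3 left: {2,7,8}→3  {5,6,7}→1  {6,7,8}→3
  4 left: {2,6,7,8}→6  {4,5,6,7}→1  {5,6,7,8}→4
  5 left: {2,5,6,7,8}→10  {3,4,5,6,7}→1  {4,5,6,7,8}→5
  6 left: {1,3,4,5,6,7}→1  {2,4,5,6,7,8}→15  {3,4,5,6,7,8}→6
  7 left: {0,1,3,4,5,6,7}→1  {1,3,4,5,6,7,8}→7  {2,3,4,5,6,7,8}→21
  placing 0:k first → 28 extensions
  placing 2:i first → 8 extensions
total linear extensions = 36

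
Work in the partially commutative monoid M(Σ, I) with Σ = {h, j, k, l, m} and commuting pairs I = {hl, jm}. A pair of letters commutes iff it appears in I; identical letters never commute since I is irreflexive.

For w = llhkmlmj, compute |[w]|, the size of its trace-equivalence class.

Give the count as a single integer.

6

piece 0:l — minimal
piece 1:l rests on {0:l}
piece 2:h — minimal
piece 3:k rests on {1:l, 2:h}
piece 4:m rests on {3:k}
piece 5:l rests on {4:m}
piece 6:m rests on {5:l}
piece 7:j rests on {5:l}
minimal pieces: {0:l, 2:h}
ways to finish when only these pieces remain (= sum over removing one remaining piece with nothing left below it):
  1 left: {6}→1  {7}→1
  2 left: {6,7}→2
  3 left: {5,6,7}→2
  4 left: {4,5,6,7}→2
  5 left: {3,4,5,6,7}→2
  6 left: {1,3,4,5,6,7}→2  {2,3,4,5,6,7}→2
  placing 0:l first → 4 extensions
  placing 2:h first → 2 extensions
total linear extensions = 6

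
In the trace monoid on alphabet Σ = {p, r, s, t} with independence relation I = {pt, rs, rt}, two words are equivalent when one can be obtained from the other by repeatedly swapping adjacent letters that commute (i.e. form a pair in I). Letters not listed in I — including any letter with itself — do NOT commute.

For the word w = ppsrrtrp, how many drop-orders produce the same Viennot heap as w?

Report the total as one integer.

14

#0=p has no predecessor
#1=p depends on [0:p]
#2=s depends on [1:p]
#3=r depends on [1:p]
#4=r depends on [3:r]
#5=t depends on [2:s]
#6=r depends on [4:r]
#7=p depends on [2:s, 6:r]
sources: [0:p]
N(rest) = Σ N(rest − s) over sources s of rest; N(one piece) = 1:
  size 1 → [5]=1  [7]=1
  size 2 → [5,7]=2  [6,7]=1
  size 3 → [2,5,7]=2  [4,6,7]=1  [5,6,7]=3
  size 4 → [2,5,6,7]=5  [3,4,6,7]=1  [4,5,6,7]=4
  size 5 → [2,4,5,6,7]=9  [3,4,5,6,7]=5
  size 6 → [2,3,4,5,6,7]=14
  first=0(p) contributes 14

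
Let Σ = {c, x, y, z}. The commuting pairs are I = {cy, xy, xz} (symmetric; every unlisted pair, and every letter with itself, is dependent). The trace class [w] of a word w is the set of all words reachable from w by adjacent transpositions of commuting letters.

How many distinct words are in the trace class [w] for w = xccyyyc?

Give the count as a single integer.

0(x) covers ∅
1(c) covers 0:x
2(c) covers 1:c
3(y) covers ∅
4(y) covers 3:y
5(y) covers 4:y
6(c) covers 2:c
floor of heap: 0:x, 3:y
completions by unplaced set U, small U first (add the entries for U minus each lowest piece of U):
  |U|=1: {5}:1  {6}:1
  |U|=2: {2,6}:1  {4,5}:1  {5,6}:2
  |U|=3: {1,2,6}:1  {2,5,6}:3  {3,4,5}:1  {4,5,6}:3
  |U|=4: {0,1,2,6}:1  {1,2,5,6}:4  {2,4,5,6}:6  {3,4,5,6}:4
  |U|=5: {0,1,2,5,6}:5  {1,2,4,5,6}:10  {2,3,4,5,6}:10
  start at 0(x): 20
  start at 3(y): 15
sum over floor = 35

35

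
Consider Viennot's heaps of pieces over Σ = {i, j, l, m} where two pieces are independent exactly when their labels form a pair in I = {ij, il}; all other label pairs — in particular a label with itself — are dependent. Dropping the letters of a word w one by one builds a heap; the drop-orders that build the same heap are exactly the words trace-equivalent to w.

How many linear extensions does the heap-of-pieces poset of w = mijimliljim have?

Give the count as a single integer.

drop 0:m onto floor
drop 1:i onto {0:m}
drop 2:j onto {0:m}
drop 3:i onto {1:i}
drop 4:m onto {2:j, 3:i}
drop 5:l onto {4:m}
drop 6:i onto {4:m}
drop 7:l onto {5:l}
drop 8:j onto {7:l}
drop 9:i onto {6:i}
drop 10:m onto {8:j, 9:i}
ground layer = {0:m}
drop-orders for the pieces not yet dropped (sum over which currently-grounded one goes next):
  1 to go: {10} 1
  2 to go: {8,10} 1  {9,10} 1
  3 to go: {6,9,10} 1  {7,8,10} 1  {8,9,10} 2
  4 to go: {5,7,8,10} 1  {6,8,9,10} 3  {7,8,9,10} 3
  5 to go: {5,7,8,9,10} 4  {6,7,8,9,10} 6
  6 to go: {5,6,7,8,9,10} 10
  7 to go: {4,5,6,7,8,9,10} 10
  8 to go: {2,4,5,6,7,8,9,10} 10  {3,4,5,6,7,8,9,10} 10
  9 to go: {1,3,4,5,6,7,8,9,10} 10  {2,3,4,5,6,7,8,9,10} 20
  if 0:m drops first: 30 orders

30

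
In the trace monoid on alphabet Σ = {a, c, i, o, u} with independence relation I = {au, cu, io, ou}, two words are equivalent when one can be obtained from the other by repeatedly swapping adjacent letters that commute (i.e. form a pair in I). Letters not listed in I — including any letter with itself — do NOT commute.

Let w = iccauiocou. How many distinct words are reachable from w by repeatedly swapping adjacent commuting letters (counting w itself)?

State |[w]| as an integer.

0(i) covers ∅
1(c) covers 0:i
2(c) covers 1:c
3(a) covers 2:c
4(u) covers 0:i
5(i) covers 3:a, 4:u
6(o) covers 3:a
7(c) covers 5:i, 6:o
8(o) covers 7:c
9(u) covers 5:i
floor of heap: 0:i
completions by unplaced set U, small U first (add the entries for U minus each lowest piece of U):
  |U|=1: {8}:1  {9}:1
  |U|=2: {7,8}:1  {8,9}:2
  |U|=3: {6,7,8}:1  {7,8,9}:3
  |U|=4: {5,7,8,9}:3  {6,7,8,9}:4
  |U|=5: {4,5,7,8,9}:3  {5,6,7,8,9}:7
  |U|=6: {3,5,6,7,8,9}:7  {4,5,6,7,8,9}:10
  |U|=7: {2,3,5,6,7,8,9}:7  {3,4,5,6,7,8,9}:17
  |U|=8: {1,2,3,5,6,7,8,9}:7  {2,3,4,5,6,7,8,9}:24
  start at 0(i): 31

31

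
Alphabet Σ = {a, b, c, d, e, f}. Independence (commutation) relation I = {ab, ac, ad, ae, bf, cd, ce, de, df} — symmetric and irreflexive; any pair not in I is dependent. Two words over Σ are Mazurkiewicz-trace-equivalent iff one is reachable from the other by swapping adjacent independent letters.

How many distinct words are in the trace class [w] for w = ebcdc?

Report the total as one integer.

3

#0=e has no predecessor
#1=b depends on [0:e]
#2=c depends on [1:b]
#3=d depends on [1:b]
#4=c depends on [2:c]
sources: [0:e]
N(rest) = Σ N(rest − s) over sources s of rest; N(one piece) = 1:
  size 1 → [3]=1  [4]=1
  size 2 → [2,4]=1  [3,4]=2
  size 3 → [2,3,4]=3
  first=0(e) contributes 3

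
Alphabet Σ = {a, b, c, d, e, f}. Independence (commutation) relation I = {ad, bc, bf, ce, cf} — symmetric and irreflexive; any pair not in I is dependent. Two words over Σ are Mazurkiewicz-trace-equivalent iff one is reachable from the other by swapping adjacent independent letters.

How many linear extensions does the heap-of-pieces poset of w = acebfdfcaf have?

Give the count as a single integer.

#0=a has no predecessor
#1=c depends on [0:a]
#2=e depends on [0:a]
#3=b depends on [2:e]
#4=f depends on [2:e]
#5=d depends on [1:c, 3:b, 4:f]
#6=f depends on [5:d]
#7=c depends on [5:d]
#8=a depends on [6:f, 7:c]
#9=f depends on [8:a]
sources: [0:a]
N(rest) = Σ N(rest − s) over sources s of rest; N(one piece) = 1:
  size 1 → [9]=1
  size 2 → [8,9]=1
  size 3 → [6,8,9]=1  [7,8,9]=1
  size 4 → [6,7,8,9]=2
  size 5 → [5,6,7,8,9]=2
  size 6 → [1,5,6,7,8,9]=2  [3,5,6,7,8,9]=2  [4,5,6,7,8,9]=2
  size 7 → [1,3,5,6,7,8,9]=4  [1,4,5,6,7,8,9]=4  [3,4,5,6,7,8,9]=4
  size 8 → [1,3,4,5,6,7,8,9]=12  [2,3,4,5,6,7,8,9]=4
  first=0(a) contributes 16

16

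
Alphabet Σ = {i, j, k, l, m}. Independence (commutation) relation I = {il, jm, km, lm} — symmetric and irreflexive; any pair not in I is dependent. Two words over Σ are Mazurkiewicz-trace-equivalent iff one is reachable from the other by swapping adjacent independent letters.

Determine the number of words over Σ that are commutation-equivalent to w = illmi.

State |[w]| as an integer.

0(i) covers ∅
1(l) covers ∅
2(l) covers 1:l
3(m) covers 0:i
4(i) covers 3:m
floor of heap: 0:i, 1:l
completions by unplaced set U, small U first (add the entries for U minus each lowest piece of U):
  |U|=1: {2}:1  {4}:1
  |U|=2: {1,2}:1  {2,4}:2  {3,4}:1
  |U|=3: {0,3,4}:1  {1,2,4}:3  {2,3,4}:3
  start at 0(i): 6
  start at 1(l): 4
sum over floor = 10

10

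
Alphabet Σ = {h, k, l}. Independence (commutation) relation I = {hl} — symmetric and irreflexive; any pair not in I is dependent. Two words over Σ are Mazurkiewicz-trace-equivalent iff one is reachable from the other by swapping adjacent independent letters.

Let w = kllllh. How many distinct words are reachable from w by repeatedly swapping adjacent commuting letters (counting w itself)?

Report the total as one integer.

0(k) covers ∅
1(l) covers 0:k
2(l) covers 1:l
3(l) covers 2:l
4(l) covers 3:l
5(h) covers 0:k
floor of heap: 0:k
completions by unplaced set U, small U first (add the entries for U minus each lowest piece of U):
  |U|=1: {4}:1  {5}:1
  |U|=2: {3,4}:1  {4,5}:2
  |U|=3: {2,3,4}:1  {3,4,5}:3
  |U|=4: {1,2,3,4}:1  {2,3,4,5}:4
  start at 0(k): 5

5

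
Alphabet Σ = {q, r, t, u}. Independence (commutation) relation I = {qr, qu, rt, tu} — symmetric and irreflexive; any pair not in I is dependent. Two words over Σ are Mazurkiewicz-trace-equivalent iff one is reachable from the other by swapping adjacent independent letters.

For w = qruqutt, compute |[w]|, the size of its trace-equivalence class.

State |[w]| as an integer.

drop 0:q onto floor
drop 1:r onto floor
drop 2:u onto {1:r}
drop 3:q onto {0:q}
drop 4:u onto {2:u}
drop 5:t onto {3:q}
drop 6:t onto {5:t}
ground layer = {0:q, 1:r}
drop-orders for the pieces not yet dropped (sum over which currently-grounded one goes next):
  1 to go: {4} 1  {6} 1
  2 to go: {2,4} 1  {4,6} 2  {5,6} 1
  3 to go: {1,2,4} 1  {2,4,6} 3  {3,5,6} 1  {4,5,6} 3
  4 to go: {0,3,5,6} 1  {1,2,4,6} 4  {2,4,5,6} 6  {3,4,5,6} 4
  5 to go: {0,3,4,5,6} 5  {1,2,4,5,6} 10  {2,3,4,5,6} 10
  if 0:q drops first: 20 orders
  if 1:r drops first: 15 orders
heap linearizations: 35

35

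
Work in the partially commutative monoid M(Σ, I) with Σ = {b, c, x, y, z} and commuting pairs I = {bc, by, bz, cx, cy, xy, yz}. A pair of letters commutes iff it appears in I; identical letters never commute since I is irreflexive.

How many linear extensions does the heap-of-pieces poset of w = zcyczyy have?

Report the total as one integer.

#0=z has no predecessor
#1=c depends on [0:z]
#2=y has no predecessor
#3=c depends on [1:c]
#4=z depends on [3:c]
#5=y depends on [2:y]
#6=y depends on [5:y]
sources: [0:z, 2:y]
N(rest) = Σ N(rest − s) over sources s of rest; N(one piece) = 1:
  size 1 → [4]=1  [6]=1
  size 2 → [3,4]=1  [4,6]=2  [5,6]=1
  size 3 → [1,3,4]=1  [2,5,6]=1  [3,4,6]=3  [4,5,6]=3
  size 4 → [0,1,3,4]=1  [1,3,4,6]=4  [2,4,5,6]=4  [3,4,5,6]=6
  size 5 → [0,1,3,4,6]=5  [1,3,4,5,6]=10  [2,3,4,5,6]=10
  first=0(z) contributes 20
  first=2(y) contributes 15
|[w]| = 35

35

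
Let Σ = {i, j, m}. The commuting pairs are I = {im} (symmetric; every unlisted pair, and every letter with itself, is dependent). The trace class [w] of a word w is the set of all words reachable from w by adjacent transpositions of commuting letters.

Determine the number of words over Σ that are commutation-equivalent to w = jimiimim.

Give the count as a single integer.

0(j) covers ∅
1(i) covers 0:j
2(m) covers 0:j
3(i) covers 1:i
4(i) covers 3:i
5(m) covers 2:m
6(i) covers 4:i
7(m) covers 5:m
floor of heap: 0:j
completions by unplaced set U, small U first (add the entries for U minus each lowest piece of U):
  |U|=1: {6}:1  {7}:1
  |U|=2: {4,6}:1  {5,7}:1  {6,7}:2
  |U|=3: {2,5,7}:1  {3,4,6}:1  {4,6,7}:3  {5,6,7}:3
  |U|=4: {1,3,4,6}:1  {2,5,6,7}:4  {3,4,6,7}:4  {4,5,6,7}:6
  |U|=5: {1,3,4,6,7}:5  {2,4,5,6,7}:10  {3,4,5,6,7}:10
  |U|=6: {1,3,4,5,6,7}:15  {2,3,4,5,6,7}:20
  start at 0(j): 35

35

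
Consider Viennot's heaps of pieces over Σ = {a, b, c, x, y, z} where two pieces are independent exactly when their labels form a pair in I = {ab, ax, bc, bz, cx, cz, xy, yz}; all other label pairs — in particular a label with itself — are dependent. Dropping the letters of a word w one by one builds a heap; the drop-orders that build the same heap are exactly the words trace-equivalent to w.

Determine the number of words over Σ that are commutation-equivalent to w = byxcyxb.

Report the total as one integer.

10

piece 0:b — minimal
piece 1:y rests on {0:b}
piece 2:x rests on {0:b}
piece 3:c rests on {1:y}
piece 4:y rests on {3:c}
piece 5:x rests on {2:x}
piece 6:b rests on {4:y, 5:x}
minimal pieces: {0:b}
ways to finish when only these pieces remain (= sum over removing one remaining piece with nothing left below it):
  1 left: {6}→1
  2 left: {4,6}→1  {5,6}→1
  3 left: {2,5,6}→1  {3,4,6}→1  {4,5,6}→2
  4 left: {1,3,4,6}→1  {2,4,5,6}→3  {3,4,5,6}→3
  5 left: {1,3,4,5,6}→4  {2,3,4,5,6}→6
  placing 0:b first → 10 extensions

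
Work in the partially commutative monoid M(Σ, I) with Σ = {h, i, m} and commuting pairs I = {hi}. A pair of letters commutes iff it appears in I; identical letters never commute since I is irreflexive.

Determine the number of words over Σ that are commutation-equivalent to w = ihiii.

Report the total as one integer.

5

piece 0:i — minimal
piece 1:h — minimal
piece 2:i rests on {0:i}
piece 3:i rests on {2:i}
piece 4:i rests on {3:i}
minimal pieces: {0:i, 1:h}
ways to finish when only these pieces remain (= sum over removing one remaining piece with nothing left below it):
  1 left: {1}→1  {4}→1
  2 left: {1,4}→2  {3,4}→1
  3 left: {1,3,4}→3  {2,3,4}→1
  placing 0:i first → 4 extensions
  placing 1:h first → 1 extensions
total linear extensions = 5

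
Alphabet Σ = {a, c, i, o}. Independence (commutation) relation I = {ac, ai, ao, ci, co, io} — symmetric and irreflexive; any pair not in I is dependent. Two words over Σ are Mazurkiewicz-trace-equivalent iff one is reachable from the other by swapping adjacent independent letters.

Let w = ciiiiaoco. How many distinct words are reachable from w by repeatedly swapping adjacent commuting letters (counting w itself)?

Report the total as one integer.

drop 0:c onto floor
drop 1:i onto floor
drop 2:i onto {1:i}
drop 3:i onto {2:i}
drop 4:i onto {3:i}
drop 5:a onto floor
drop 6:o onto floor
drop 7:c onto {0:c}
drop 8:o onto {6:o}
ground layer = {0:c, 1:i, 5:a, 6:o}
drop-orders for the pieces not yet dropped (sum over which currently-grounded one goes next):
  1 to go: {4} 1  {5} 1  {7} 1  {8} 1
  2 to go: {0,7} 1  {3,4} 1  {4,5} 2  {4,7} 2  {4,8} 2  {5,7} 2  {5,8} 2  {6,8} 1  {7,8} 2
  3 to go: {0,4,7} 3  {0,5,7} 3  {0,7,8} 3  {2,3,4} 1  {3,4,5} 3  {3,4,7} 3  {3,4,8} 3  {4,5,7} 6  {4,5,8} 6  {4,6,8} 3  {4,7,8} 6  {5,6,8} 3  {5,7,8} 6  {6,7,8} 3
  4 to go: {0,3,4,7} 6  {0,4,5,7} 12  {0,4,7,8} 12  {0,5,7,8} 12  {0,6,7,8} 6  {1,2,3,4} 1  {2,3,4,5} 4  {2,3,4,7} 4  {2,3,4,8} 4  {3,4,5,7} 12  {3,4,5,8} 12  {3,4,6,8} 6  {3,4,7,8} 12  {4,5,6,8} 12  {4,5,7,8} 24  {4,6,7,8} 12  {5,6,7,8} 12
  5 to go: {0,2,3,4,7} 10  {0,3,4,5,7} 30  {0,3,4,7,8} 30  {0,4,5,7,8} 60  {0,4,6,7,8} 30  {0,5,6,7,8} 30  {1,2,3,4,5} 5  {1,2,3,4,7} 5  {1,2,3,4,8} 5  {2,3,4,5,7} 20  {2,3,4,5,8} 20  {2,3,4,6,8} 10  {2,3,4,7,8} 20  {3,4,5,6,8} 30  {3,4,5,7,8} 60  {3,4,6,7,8} 30  {4,5,6,7,8} 60
  6 to go: {0,1,2,3,4,7} 15  {0,2,3,4,5,7} 60  {0,2,3,4,7,8} 60  {0,3,4,5,7,8} 180  {0,3,4,6,7,8} 90  {0,4,5,6,7,8} 180  {1,2,3,4,5,7} 30  {1,2,3,4,5,8} 30  {1,2,3,4,6,8} 15  {1,2,3,4,7,8} 30  {2,3,4,5,6,8} 60  {2,3,4,5,7,8} 120  {2,3,4,6,7,8} 60  {3,4,5,6,7,8} 180
  7 to go: {0,1,2,3,4,5,7} 105  {0,1,2,3,4,7,8} 105  {0,2,3,4,5,7,8} 420  {0,2,3,4,6,7,8} 210  {0,3,4,5,6,7,8} 630  {1,2,3,4,5,6,8} 105  {1,2,3,4,5,7,8} 210  {1,2,3,4,6,7,8} 105  {2,3,4,5,6,7,8} 420
  if 0:c drops first: 840 orders
  if 1:i drops first: 1680 orders
  if 5:a drops first: 420 orders
  if 6:o drops first: 840 orders
heap linearizations: 3780

3780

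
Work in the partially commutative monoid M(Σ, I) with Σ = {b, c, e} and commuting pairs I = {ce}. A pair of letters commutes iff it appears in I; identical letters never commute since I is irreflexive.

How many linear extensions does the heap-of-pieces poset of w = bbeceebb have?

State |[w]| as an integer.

drop 0:b onto floor
drop 1:b onto {0:b}
drop 2:e onto {1:b}
drop 3:c onto {1:b}
drop 4:e onto {2:e}
drop 5:e onto {4:e}
drop 6:b onto {3:c, 5:e}
drop 7:b onto {6:b}
ground layer = {0:b}
drop-orders for the pieces not yet dropped (sum over which currently-grounded one goes next):
  1 to go: {7} 1
  2 to go: {6,7} 1
  3 to go: {3,6,7} 1  {5,6,7} 1
  4 to go: {3,5,6,7} 2  {4,5,6,7} 1
  5 to go: {2,4,5,6,7} 1  {3,4,5,6,7} 3
  6 to go: {2,3,4,5,6,7} 4
  if 0:b drops first: 4 orders

4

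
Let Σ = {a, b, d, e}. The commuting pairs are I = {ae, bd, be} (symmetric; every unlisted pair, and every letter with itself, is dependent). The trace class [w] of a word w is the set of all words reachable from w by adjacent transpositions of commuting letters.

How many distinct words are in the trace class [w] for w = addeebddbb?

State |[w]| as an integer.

84

#0=a has no predecessor
#1=d depends on [0:a]
#2=d depends on [1:d]
#3=e depends on [2:d]
#4=e depends on [3:e]
#5=b depends on [0:a]
#6=d depends on [4:e]
#7=d depends on [6:d]
#8=b depends on [5:b]
#9=b depends on [8:b]
sources: [0:a]
N(rest) = Σ N(rest − s) over sources s of rest; N(one piece) = 1:
  size 1 → [7]=1  [9]=1
  size 2 → [6,7]=1  [7,9]=2  [8,9]=1
  size 3 → [4,6,7]=1  [5,8,9]=1  [6,7,9]=3  [7,8,9]=3
  size 4 → [3,4,6,7]=1  [4,6,7,9]=4  [5,7,8,9]=4  [6,7,8,9]=6
  size 5 → [2,3,4,6,7]=1  [3,4,6,7,9]=5  [4,6,7,8,9]=10  [5,6,7,8,9]=10
  size 6 → [1,2,3,4,6,7]=1  [2,3,4,6,7,9]=6  [3,4,6,7,8,9]=15  [4,5,6,7,8,9]=20
  size 7 → [1,2,3,4,6,7,9]=7  [2,3,4,6,7,8,9]=21  [3,4,5,6,7,8,9]=35
  size 8 → [1,2,3,4,6,7,8,9]=28  [2,3,4,5,6,7,8,9]=56
  first=0(a) contributes 84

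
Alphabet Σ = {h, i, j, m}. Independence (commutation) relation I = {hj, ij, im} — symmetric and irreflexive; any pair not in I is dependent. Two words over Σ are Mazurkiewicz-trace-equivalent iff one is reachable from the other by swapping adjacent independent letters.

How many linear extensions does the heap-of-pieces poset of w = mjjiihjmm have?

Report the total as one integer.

34

0(m) covers ∅
1(j) covers 0:m
2(j) covers 1:j
3(i) covers ∅
4(i) covers 3:i
5(h) covers 0:m, 4:i
6(j) covers 2:j
7(m) covers 5:h, 6:j
8(m) covers 7:m
floor of heap: 0:m, 3:i
completions by unplaced set U, small U first (add the entries for U minus each lowest piece of U):
  |U|=1: {8}:1
  |U|=2: {7,8}:1
  |U|=3: {5,7,8}:1  {6,7,8}:1
  |U|=4: {2,6,7,8}:1  {4,5,7,8}:1  {5,6,7,8}:2
  |U|=5: {1,2,6,7,8}:1  {2,5,6,7,8}:3  {3,4,5,7,8}:1  {4,5,6,7,8}:3
  |U|=6: {1,2,5,6,7,8}:4  {2,4,5,6,7,8}:6  {3,4,5,6,7,8}:4
  |U|=7: {0,1,2,5,6,7,8}:4  {1,2,4,5,6,7,8}:10  {2,3,4,5,6,7,8}:10
  start at 0(m): 20
  start at 3(i): 14
sum over floor = 34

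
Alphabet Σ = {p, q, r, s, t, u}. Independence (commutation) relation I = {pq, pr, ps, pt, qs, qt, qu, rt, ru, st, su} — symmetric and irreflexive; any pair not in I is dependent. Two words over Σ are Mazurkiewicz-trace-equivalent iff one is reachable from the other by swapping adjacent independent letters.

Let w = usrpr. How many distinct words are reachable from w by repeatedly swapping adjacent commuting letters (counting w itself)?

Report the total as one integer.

piece 0:u — minimal
piece 1:s — minimal
piece 2:r rests on {1:s}
piece 3:p rests on {0:u}
piece 4:r rests on {2:r}
minimal pieces: {0:u, 1:s}
ways to finish when only these pieces remain (= sum over removing one remaining piece with nothing left below it):
  1 left: {3}→1  {4}→1
  2 left: {0,3}→1  {2,4}→1  {3,4}→2
  3 left: {0,3,4}→3  {1,2,4}→1  {2,3,4}→3
  placing 0:u first → 4 extensions
  placing 1:s first → 6 extensions
total linear extensions = 10

10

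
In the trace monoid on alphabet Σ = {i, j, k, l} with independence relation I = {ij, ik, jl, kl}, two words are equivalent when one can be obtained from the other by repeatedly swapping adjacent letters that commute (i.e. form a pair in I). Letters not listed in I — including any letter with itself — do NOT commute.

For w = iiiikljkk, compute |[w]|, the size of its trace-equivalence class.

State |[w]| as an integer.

piece 0:i — minimal
piece 1:i rests on {0:i}
piece 2:i rests on {1:i}
piece 3:i rests on {2:i}
piece 4:k — minimal
piece 5:l rests on {3:i}
piece 6:j rests on {4:k}
piece 7:k rests on {6:j}
piece 8:k rests on {7:k}
minimal pieces: {0:i, 4:k}
ways to finish when only these pieces remain (= sum over removing one remaining piece with nothing left below it):
  1 left: {5}→1  {8}→1
  2 left: {3,5}→1  {5,8}→2  {7,8}→1
  3 left: {2,3,5}→1  {3,5,8}→3  {5,7,8}→3  {6,7,8}→1
  4 left: {1,2,3,5}→1  {2,3,5,8}→4  {3,5,7,8}→6  {4,6,7,8}→1  {5,6,7,8}→4
  5 left: {0,1,2,3,5}→1  {1,2,3,5,8}→5  {2,3,5,7,8}→10  {3,5,6,7,8}→10  {4,5,6,7,8}→5
  6 left: {0,1,2,3,5,8}→6  {1,2,3,5,7,8}→15  {2,3,5,6,7,8}→20  {3,4,5,6,7,8}→15
  7 left: {0,1,2,3,5,7,8}→21  {1,2,3,5,6,7,8}→35  {2,3,4,5,6,7,8}→35
  placing 0:i first → 70 extensions
  placing 4:k first → 56 extensions
total linear extensions = 126

126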